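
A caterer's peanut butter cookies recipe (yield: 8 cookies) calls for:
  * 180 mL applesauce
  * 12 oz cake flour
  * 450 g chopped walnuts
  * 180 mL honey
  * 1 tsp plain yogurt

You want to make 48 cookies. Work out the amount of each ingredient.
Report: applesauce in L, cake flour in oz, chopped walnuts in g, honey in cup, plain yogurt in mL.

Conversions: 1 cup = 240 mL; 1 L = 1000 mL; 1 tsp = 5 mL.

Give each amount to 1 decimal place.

applesauce: 1.1 L; cake flour: 72.0 oz; chopped walnuts: 2700.0 g; honey: 4.5 cup; plain yogurt: 30.0 mL

Scaling factor: 48/8 = 6.
applesauce: 180 mL × 6 ÷ 1000 mL/L ≈ 1.1 L
cake flour: 12 oz × 6 = 72.0 oz
chopped walnuts: 450 g × 6 = 2700.0 g
honey: 180 mL × 6 ÷ 240 mL/cup = 4.5 cup
plain yogurt: 1 tsp × 6 × 5 mL/tsp = 30.0 mL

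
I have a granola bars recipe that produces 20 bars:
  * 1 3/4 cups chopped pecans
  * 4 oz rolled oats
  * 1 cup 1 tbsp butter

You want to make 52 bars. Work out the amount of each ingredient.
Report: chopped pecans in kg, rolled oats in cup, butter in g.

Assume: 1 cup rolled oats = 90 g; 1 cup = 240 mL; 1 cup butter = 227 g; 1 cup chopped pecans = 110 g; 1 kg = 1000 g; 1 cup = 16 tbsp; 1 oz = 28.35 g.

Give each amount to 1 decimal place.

Scaling factor: 52/20 = 13/5 = 2.6.
chopped pecans: 1.75 cup × 13/5 × 110 g/cup ÷ 1000 g/kg ≈ 0.5 kg
rolled oats: 4 oz × 13/5 × 28.35 g/oz ÷ 90 g/cup ≈ 3.3 cup
butter: (1 cup + 1 tbsp = 1.0625 cup) × 13/5 × 227 g/cup ≈ 627.1 g

chopped pecans: 0.5 kg; rolled oats: 3.3 cup; butter: 627.1 g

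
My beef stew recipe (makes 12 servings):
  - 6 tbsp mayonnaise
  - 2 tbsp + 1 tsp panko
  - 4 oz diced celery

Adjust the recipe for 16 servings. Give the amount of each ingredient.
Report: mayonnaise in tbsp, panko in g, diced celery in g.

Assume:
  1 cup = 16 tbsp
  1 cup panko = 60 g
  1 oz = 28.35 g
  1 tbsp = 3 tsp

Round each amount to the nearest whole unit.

mayonnaise: 8 tbsp; panko: 12 g; diced celery: 151 g

Scaling factor: 16/12 = 4/3.
mayonnaise: 6 tbsp × 4/3 = 8 tbsp
panko: (2 tbsp + 1 tsp = 7/3 tbsp) × 4/3 ÷ 16 tbsp/cup × 60 g/cup ≈ 12 g
diced celery: 4 oz × 4/3 × 28.35 g/oz ≈ 151 g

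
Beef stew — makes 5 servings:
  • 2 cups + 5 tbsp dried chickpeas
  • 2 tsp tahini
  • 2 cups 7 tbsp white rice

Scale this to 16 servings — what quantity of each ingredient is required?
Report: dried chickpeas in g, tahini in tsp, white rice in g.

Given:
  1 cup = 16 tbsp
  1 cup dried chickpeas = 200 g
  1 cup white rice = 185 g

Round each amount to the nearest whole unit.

dried chickpeas: 1480 g; tahini: 6 tsp; white rice: 1443 g

Scaling factor: 16/5 = 3.2.
dried chickpeas: (2 cup + 5 tbsp = 2.3125 cup) × 16/5 × 200 g/cup = 1480 g
tahini: 2 tsp × 16/5 ≈ 6 tsp
white rice: (2 cup + 7 tbsp = 2.4375 cup) × 16/5 × 185 g/cup = 1443 g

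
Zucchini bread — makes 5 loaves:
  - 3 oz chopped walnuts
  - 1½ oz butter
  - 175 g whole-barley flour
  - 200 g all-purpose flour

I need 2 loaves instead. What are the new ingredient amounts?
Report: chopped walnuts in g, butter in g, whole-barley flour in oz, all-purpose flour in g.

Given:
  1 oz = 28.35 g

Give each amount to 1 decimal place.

Scaling factor: 2/5 = 0.4.
chopped walnuts: 3 oz × 2/5 × 28.35 g/oz ≈ 34.0 g
butter: 1.5 oz × 2/5 × 28.35 g/oz ≈ 17.0 g
whole-barley flour: 175 g × 2/5 ÷ 28.35 g/oz ≈ 2.5 oz
all-purpose flour: 200 g × 2/5 = 80.0 g

chopped walnuts: 34.0 g; butter: 17.0 g; whole-barley flour: 2.5 oz; all-purpose flour: 80.0 g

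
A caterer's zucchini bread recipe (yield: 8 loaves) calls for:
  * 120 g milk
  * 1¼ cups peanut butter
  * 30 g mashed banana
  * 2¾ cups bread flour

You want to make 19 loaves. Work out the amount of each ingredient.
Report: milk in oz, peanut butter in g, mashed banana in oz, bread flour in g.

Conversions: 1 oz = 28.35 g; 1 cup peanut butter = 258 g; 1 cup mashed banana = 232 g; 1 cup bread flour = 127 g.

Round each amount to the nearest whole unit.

milk: 10 oz; peanut butter: 766 g; mashed banana: 3 oz; bread flour: 829 g

Scaling factor: 19/8 = 2.375.
milk: 120 g × 19/8 ÷ 28.35 g/oz ≈ 10 oz
peanut butter: 1.25 cup × 19/8 × 258 g/cup ≈ 766 g
mashed banana: 30 g × 19/8 ÷ 28.35 g/oz ≈ 3 oz
bread flour: 2.75 cup × 19/8 × 127 g/cup ≈ 829 g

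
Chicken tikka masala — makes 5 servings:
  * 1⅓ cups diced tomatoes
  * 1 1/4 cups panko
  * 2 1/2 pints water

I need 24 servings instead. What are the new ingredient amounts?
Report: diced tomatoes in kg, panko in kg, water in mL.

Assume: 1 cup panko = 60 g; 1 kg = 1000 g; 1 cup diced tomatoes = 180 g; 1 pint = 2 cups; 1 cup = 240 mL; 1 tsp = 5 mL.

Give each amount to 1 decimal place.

Scaling factor: 24/5 = 4.8.
diced tomatoes: 4/3 cup × 24/5 × 180 g/cup ÷ 1000 g/kg ≈ 1.2 kg
panko: 1.25 cup × 24/5 × 60 g/cup ÷ 1000 g/kg ≈ 0.4 kg
water: 2.5 pint × 24/5 × 2 cup/pint × 240 mL/cup = 5760.0 mL

diced tomatoes: 1.2 kg; panko: 0.4 kg; water: 5760.0 mL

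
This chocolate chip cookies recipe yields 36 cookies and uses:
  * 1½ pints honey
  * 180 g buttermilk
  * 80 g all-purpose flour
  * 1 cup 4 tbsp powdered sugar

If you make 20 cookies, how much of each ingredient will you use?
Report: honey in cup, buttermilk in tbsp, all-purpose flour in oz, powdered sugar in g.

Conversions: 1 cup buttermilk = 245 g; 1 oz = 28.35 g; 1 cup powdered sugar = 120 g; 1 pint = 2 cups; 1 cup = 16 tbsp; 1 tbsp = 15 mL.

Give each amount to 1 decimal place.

honey: 1.7 cup; buttermilk: 6.5 tbsp; all-purpose flour: 1.6 oz; powdered sugar: 83.3 g

Scaling factor: 20/36 = 5/9.
honey: 1.5 pint × 5/9 × 2 cup/pint ≈ 1.7 cup
buttermilk: 180 g × 5/9 ÷ 245 g/cup × 16 tbsp/cup ≈ 6.5 tbsp
all-purpose flour: 80 g × 5/9 ÷ 28.35 g/oz ≈ 1.6 oz
powdered sugar: (1 cup + 4 tbsp = 1.25 cup) × 5/9 × 120 g/cup ≈ 83.3 g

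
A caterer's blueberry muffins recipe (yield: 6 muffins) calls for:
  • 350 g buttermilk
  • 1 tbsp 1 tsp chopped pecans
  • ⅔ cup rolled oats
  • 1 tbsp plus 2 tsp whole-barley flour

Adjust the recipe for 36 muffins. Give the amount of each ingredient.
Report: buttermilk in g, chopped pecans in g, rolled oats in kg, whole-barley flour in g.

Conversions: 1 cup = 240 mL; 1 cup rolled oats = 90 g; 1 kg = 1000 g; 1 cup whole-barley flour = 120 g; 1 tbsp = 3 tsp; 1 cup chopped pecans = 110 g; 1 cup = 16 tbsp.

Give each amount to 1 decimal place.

buttermilk: 2100.0 g; chopped pecans: 55.0 g; rolled oats: 0.4 kg; whole-barley flour: 75.0 g

Scaling factor: 36/6 = 6.
buttermilk: 350 g × 6 = 2100.0 g
chopped pecans: (1 tbsp + 1 tsp = 4/3 tbsp) × 6 ÷ 16 tbsp/cup × 110 g/cup = 55.0 g
rolled oats: 2/3 cup × 6 × 90 g/cup ÷ 1000 g/kg ≈ 0.4 kg
whole-barley flour: (1 tbsp + 2 tsp = 5/3 tbsp) × 6 ÷ 16 tbsp/cup × 120 g/cup = 75.0 g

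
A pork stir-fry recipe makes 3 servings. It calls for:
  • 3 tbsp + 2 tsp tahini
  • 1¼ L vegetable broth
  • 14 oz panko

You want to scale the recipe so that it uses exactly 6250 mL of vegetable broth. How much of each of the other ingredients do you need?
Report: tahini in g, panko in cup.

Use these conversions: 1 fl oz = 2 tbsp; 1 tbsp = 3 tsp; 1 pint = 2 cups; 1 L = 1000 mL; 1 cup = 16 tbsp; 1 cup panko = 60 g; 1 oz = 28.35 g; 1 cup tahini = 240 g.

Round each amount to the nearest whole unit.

tahini: 275 g; panko: 33 cup

The original recipe has 1250 mL of vegetable broth, so the scaling factor is 6250 ÷ 1250 = 5.
tahini: (3 tbsp + 2 tsp = 11/3 tbsp) × 5 ÷ 16 tbsp/cup × 240 g/cup = 275 g
panko: 14 oz × 5 × 28.35 g/oz ÷ 60 g/cup ≈ 33 cup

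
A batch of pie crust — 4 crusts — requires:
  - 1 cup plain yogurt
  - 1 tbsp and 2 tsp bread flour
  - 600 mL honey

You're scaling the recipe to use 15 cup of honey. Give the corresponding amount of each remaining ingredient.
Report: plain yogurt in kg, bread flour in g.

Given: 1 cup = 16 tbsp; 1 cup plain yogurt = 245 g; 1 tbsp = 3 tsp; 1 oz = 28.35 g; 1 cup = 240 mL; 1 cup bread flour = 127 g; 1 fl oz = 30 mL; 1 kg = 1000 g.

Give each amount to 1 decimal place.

The original recipe has 2.5 cup of honey, so the scaling factor is 15 ÷ 2.5 = 6.
plain yogurt: 1 cup × 6 × 245 g/cup ÷ 1000 g/kg ≈ 1.5 kg
bread flour: (1 tbsp + 2 tsp = 5/3 tbsp) × 6 ÷ 16 tbsp/cup × 127 g/cup ≈ 79.4 g

plain yogurt: 1.5 kg; bread flour: 79.4 g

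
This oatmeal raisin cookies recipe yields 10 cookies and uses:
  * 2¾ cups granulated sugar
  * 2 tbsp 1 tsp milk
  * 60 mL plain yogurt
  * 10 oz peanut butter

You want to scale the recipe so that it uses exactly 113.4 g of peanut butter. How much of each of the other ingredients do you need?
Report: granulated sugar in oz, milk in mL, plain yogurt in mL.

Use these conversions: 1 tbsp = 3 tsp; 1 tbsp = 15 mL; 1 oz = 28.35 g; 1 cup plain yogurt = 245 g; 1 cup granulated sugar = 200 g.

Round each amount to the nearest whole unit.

The original recipe has 283.5 g of peanut butter, so the scaling factor is 113.4 ÷ 283.5 = 2/5 = 0.4.
granulated sugar: 2.75 cup × 2/5 × 200 g/cup ÷ 28.35 g/oz ≈ 8 oz
milk: (2 tbsp + 1 tsp = 7/3 tbsp) × 2/5 × 15 mL/tbsp = 14 mL
plain yogurt: 60 mL × 2/5 = 24 mL

granulated sugar: 8 oz; milk: 14 mL; plain yogurt: 24 mL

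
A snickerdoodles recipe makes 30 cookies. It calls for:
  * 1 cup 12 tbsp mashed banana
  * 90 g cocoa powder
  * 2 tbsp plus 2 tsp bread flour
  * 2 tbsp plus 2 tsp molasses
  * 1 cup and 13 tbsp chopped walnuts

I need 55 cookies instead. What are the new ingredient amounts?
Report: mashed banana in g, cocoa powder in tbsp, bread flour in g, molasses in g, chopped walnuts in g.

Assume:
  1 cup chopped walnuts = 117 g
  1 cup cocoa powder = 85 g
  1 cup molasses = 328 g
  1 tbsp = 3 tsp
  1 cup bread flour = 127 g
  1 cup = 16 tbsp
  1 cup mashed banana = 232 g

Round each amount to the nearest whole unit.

mashed banana: 744 g; cocoa powder: 31 tbsp; bread flour: 39 g; molasses: 100 g; chopped walnuts: 389 g

Scaling factor: 55/30 = 11/6.
mashed banana: (1 cup + 12 tbsp = 1.75 cup) × 11/6 × 232 g/cup ≈ 744 g
cocoa powder: 90 g × 11/6 ÷ 85 g/cup × 16 tbsp/cup ≈ 31 tbsp
bread flour: (2 tbsp + 2 tsp = 8/3 tbsp) × 11/6 ÷ 16 tbsp/cup × 127 g/cup ≈ 39 g
molasses: (2 tbsp + 2 tsp = 8/3 tbsp) × 11/6 ÷ 16 tbsp/cup × 328 g/cup ≈ 100 g
chopped walnuts: (1 cup + 13 tbsp = 1.8125 cup) × 11/6 × 117 g/cup ≈ 389 g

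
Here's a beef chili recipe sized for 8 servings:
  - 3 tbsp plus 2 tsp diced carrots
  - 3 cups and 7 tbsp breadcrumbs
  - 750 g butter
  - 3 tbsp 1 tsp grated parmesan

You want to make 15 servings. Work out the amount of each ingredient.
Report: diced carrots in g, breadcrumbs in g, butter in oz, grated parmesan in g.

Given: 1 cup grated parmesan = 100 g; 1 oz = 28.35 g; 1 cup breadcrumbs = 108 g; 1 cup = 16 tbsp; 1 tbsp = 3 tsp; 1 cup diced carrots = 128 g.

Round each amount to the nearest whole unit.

diced carrots: 55 g; breadcrumbs: 696 g; butter: 50 oz; grated parmesan: 39 g

Scaling factor: 15/8 = 1.875.
diced carrots: (3 tbsp + 2 tsp = 11/3 tbsp) × 15/8 ÷ 16 tbsp/cup × 128 g/cup = 55 g
breadcrumbs: (3 cup + 7 tbsp = 3.4375 cup) × 15/8 × 108 g/cup ≈ 696 g
butter: 750 g × 15/8 ÷ 28.35 g/oz ≈ 50 oz
grated parmesan: (3 tbsp + 1 tsp = 10/3 tbsp) × 15/8 ÷ 16 tbsp/cup × 100 g/cup ≈ 39 g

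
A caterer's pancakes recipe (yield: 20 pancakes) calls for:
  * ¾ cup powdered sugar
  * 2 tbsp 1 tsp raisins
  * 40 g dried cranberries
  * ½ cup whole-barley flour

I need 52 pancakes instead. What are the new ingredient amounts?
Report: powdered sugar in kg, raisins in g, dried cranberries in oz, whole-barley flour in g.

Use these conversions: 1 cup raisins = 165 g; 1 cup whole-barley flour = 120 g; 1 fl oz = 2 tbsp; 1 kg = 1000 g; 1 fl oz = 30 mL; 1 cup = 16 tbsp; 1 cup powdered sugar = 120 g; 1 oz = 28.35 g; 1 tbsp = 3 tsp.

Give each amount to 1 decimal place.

powdered sugar: 0.2 kg; raisins: 62.6 g; dried cranberries: 3.7 oz; whole-barley flour: 156.0 g

Scaling factor: 52/20 = 13/5 = 2.6.
powdered sugar: 0.75 cup × 13/5 × 120 g/cup ÷ 1000 g/kg ≈ 0.2 kg
raisins: (2 tbsp + 1 tsp = 7/3 tbsp) × 13/5 ÷ 16 tbsp/cup × 165 g/cup ≈ 62.6 g
dried cranberries: 40 g × 13/5 ÷ 28.35 g/oz ≈ 3.7 oz
whole-barley flour: 0.5 cup × 13/5 × 120 g/cup = 156.0 g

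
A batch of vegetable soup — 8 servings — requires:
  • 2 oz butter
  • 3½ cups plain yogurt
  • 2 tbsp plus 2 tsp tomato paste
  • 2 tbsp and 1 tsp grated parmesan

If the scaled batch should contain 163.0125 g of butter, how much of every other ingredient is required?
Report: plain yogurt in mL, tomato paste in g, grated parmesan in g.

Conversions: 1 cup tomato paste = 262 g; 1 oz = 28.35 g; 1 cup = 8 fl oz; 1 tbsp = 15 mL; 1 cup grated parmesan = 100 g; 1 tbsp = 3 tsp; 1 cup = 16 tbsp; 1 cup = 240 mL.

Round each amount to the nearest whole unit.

plain yogurt: 2415 mL; tomato paste: 126 g; grated parmesan: 42 g

The original recipe has 56.7 g of butter, so the scaling factor is 163.0125 ÷ 56.7 = 23/8 = 2.875.
plain yogurt: 3.5 cup × 23/8 × 240 mL/cup = 2415 mL
tomato paste: (2 tbsp + 2 tsp = 8/3 tbsp) × 23/8 ÷ 16 tbsp/cup × 262 g/cup ≈ 126 g
grated parmesan: (2 tbsp + 1 tsp = 7/3 tbsp) × 23/8 ÷ 16 tbsp/cup × 100 g/cup ≈ 42 g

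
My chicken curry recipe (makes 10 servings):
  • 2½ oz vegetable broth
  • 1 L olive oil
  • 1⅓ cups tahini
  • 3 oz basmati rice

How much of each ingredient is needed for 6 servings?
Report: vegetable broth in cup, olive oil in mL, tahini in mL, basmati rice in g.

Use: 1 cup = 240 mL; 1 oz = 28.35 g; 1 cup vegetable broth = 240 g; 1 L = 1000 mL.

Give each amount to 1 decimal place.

vegetable broth: 0.2 cup; olive oil: 600.0 mL; tahini: 192.0 mL; basmati rice: 51.0 g

Scaling factor: 6/10 = 3/5 = 0.6.
vegetable broth: 2.5 oz × 3/5 × 28.35 g/oz ÷ 240 g/cup ≈ 0.2 cup
olive oil: 1 L × 3/5 × 1000 mL/L = 600.0 mL
tahini: 4/3 cup × 3/5 × 240 mL/cup = 192.0 mL
basmati rice: 3 oz × 3/5 × 28.35 g/oz ≈ 51.0 g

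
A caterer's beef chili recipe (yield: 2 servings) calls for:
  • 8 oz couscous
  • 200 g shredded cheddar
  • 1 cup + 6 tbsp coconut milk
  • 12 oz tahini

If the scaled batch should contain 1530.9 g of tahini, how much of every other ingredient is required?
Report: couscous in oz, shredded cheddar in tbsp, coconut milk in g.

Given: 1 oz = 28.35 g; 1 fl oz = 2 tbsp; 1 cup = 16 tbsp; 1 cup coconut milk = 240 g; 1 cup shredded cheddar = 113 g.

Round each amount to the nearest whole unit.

The original recipe has 340.2 g of tahini, so the scaling factor is 1530.9 ÷ 340.2 = 9/2 = 4.5.
couscous: 8 oz × 9/2 = 36 oz
shredded cheddar: 200 g × 9/2 ÷ 113 g/cup × 16 tbsp/cup ≈ 127 tbsp
coconut milk: (1 cup + 6 tbsp = 1.375 cup) × 9/2 × 240 g/cup = 1485 g

couscous: 36 oz; shredded cheddar: 127 tbsp; coconut milk: 1485 g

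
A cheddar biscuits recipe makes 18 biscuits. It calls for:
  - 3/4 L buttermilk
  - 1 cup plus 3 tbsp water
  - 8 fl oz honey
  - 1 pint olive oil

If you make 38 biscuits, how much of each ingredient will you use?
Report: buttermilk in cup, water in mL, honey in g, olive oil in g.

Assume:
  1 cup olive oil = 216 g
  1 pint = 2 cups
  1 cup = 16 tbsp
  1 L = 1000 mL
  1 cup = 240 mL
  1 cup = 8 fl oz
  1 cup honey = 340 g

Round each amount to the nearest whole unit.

Scaling factor: 38/18 = 19/9.
buttermilk: 0.75 L × 19/9 × 1000 mL/L ÷ 240 mL/cup ≈ 7 cup
water: (1 cup + 3 tbsp = 1.1875 cup) × 19/9 × 240 mL/cup ≈ 602 mL
honey: 8 fl oz × 19/9 ÷ 8 fl oz/cup × 340 g/cup ≈ 718 g
olive oil: 1 pint × 19/9 × 2 cup/pint × 216 g/cup = 912 g

buttermilk: 7 cup; water: 602 mL; honey: 718 g; olive oil: 912 g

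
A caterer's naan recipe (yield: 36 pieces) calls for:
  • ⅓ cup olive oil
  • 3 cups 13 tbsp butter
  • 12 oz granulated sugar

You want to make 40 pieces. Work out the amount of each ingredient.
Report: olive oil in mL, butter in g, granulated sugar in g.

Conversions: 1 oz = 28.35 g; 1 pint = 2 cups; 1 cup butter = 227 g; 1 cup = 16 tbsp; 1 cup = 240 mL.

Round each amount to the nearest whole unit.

Scaling factor: 40/36 = 10/9.
olive oil: 1/3 cup × 10/9 × 240 mL/cup ≈ 89 mL
butter: (3 cup + 13 tbsp = 3.8125 cup) × 10/9 × 227 g/cup ≈ 962 g
granulated sugar: 12 oz × 10/9 × 28.35 g/oz = 378 g

olive oil: 89 mL; butter: 962 g; granulated sugar: 378 g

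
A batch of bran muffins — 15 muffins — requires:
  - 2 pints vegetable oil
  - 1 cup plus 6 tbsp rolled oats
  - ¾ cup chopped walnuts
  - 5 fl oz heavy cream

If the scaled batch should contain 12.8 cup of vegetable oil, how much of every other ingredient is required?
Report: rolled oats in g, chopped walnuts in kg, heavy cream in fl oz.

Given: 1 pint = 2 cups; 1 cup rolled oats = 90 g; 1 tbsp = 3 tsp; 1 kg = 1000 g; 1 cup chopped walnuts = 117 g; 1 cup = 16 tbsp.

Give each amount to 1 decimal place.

rolled oats: 396.0 g; chopped walnuts: 0.3 kg; heavy cream: 16.0 fl oz

The original recipe has 4 cup of vegetable oil, so the scaling factor is 12.8 ÷ 4 = 16/5 = 3.2.
rolled oats: (1 cup + 6 tbsp = 1.375 cup) × 16/5 × 90 g/cup = 396.0 g
chopped walnuts: 0.75 cup × 16/5 × 117 g/cup ÷ 1000 g/kg ≈ 0.3 kg
heavy cream: 5 fl oz × 16/5 = 16.0 fl oz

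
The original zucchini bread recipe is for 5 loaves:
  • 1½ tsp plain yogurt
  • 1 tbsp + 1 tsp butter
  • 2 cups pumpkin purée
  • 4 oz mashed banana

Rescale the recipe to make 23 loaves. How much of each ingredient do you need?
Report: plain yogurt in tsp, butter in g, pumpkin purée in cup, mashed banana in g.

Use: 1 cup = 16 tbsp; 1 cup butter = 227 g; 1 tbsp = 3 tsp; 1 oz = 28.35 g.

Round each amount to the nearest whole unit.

plain yogurt: 7 tsp; butter: 87 g; pumpkin purée: 9 cup; mashed banana: 522 g

Scaling factor: 23/5 = 4.6.
plain yogurt: 1.5 tsp × 23/5 ≈ 7 tsp
butter: (1 tbsp + 1 tsp = 4/3 tbsp) × 23/5 ÷ 16 tbsp/cup × 227 g/cup ≈ 87 g
pumpkin purée: 2 cup × 23/5 ≈ 9 cup
mashed banana: 4 oz × 23/5 × 28.35 g/oz ≈ 522 g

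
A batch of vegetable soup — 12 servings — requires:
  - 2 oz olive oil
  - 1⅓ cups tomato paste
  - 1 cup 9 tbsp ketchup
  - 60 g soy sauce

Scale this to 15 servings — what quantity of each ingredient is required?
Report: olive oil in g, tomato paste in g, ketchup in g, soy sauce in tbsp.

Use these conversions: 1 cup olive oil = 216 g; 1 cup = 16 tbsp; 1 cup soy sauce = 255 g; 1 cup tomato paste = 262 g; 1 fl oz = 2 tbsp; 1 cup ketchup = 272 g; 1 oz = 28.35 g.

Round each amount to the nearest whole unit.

olive oil: 71 g; tomato paste: 437 g; ketchup: 531 g; soy sauce: 5 tbsp

Scaling factor: 15/12 = 5/4 = 1.25.
olive oil: 2 oz × 5/4 × 28.35 g/oz ≈ 71 g
tomato paste: 4/3 cup × 5/4 × 262 g/cup ≈ 437 g
ketchup: (1 cup + 9 tbsp = 1.5625 cup) × 5/4 × 272 g/cup ≈ 531 g
soy sauce: 60 g × 5/4 ÷ 255 g/cup × 16 tbsp/cup ≈ 5 tbsp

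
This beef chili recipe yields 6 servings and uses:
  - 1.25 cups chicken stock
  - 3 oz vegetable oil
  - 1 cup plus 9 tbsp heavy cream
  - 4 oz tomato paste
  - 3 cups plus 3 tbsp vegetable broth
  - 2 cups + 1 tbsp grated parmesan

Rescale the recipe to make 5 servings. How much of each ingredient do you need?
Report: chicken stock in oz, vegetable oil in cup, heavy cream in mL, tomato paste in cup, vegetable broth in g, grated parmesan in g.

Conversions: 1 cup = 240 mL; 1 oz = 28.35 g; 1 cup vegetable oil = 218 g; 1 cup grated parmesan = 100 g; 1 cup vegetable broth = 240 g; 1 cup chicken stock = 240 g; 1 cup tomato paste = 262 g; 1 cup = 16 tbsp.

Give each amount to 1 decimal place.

Scaling factor: 5/6.
chicken stock: 1.25 cup × 5/6 × 240 g/cup ÷ 28.35 g/oz ≈ 8.8 oz
vegetable oil: 3 oz × 5/6 × 28.35 g/oz ÷ 218 g/cup ≈ 0.3 cup
heavy cream: (1 cup + 9 tbsp = 1.5625 cup) × 5/6 × 240 mL/cup = 312.5 mL
tomato paste: 4 oz × 5/6 × 28.35 g/oz ÷ 262 g/cup ≈ 0.4 cup
vegetable broth: (3 cup + 3 tbsp = 3.1875 cup) × 5/6 × 240 g/cup = 637.5 g
grated parmesan: (2 cup + 1 tbsp = 2.0625 cup) × 5/6 × 100 g/cup ≈ 171.9 g

chicken stock: 8.8 oz; vegetable oil: 0.3 cup; heavy cream: 312.5 mL; tomato paste: 0.4 cup; vegetable broth: 637.5 g; grated parmesan: 171.9 g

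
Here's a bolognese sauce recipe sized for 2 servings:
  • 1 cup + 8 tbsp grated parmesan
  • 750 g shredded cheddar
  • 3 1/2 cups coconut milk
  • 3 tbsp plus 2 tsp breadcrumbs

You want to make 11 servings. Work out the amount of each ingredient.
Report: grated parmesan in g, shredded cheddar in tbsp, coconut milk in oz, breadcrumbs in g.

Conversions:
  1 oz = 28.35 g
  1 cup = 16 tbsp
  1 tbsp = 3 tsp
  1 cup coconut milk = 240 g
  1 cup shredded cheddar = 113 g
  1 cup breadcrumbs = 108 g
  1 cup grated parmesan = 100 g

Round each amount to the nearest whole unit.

Scaling factor: 11/2 = 5.5.
grated parmesan: (1 cup + 8 tbsp = 1.5 cup) × 11/2 × 100 g/cup = 825 g
shredded cheddar: 750 g × 11/2 ÷ 113 g/cup × 16 tbsp/cup ≈ 584 tbsp
coconut milk: 3.5 cup × 11/2 × 240 g/cup ÷ 28.35 g/oz ≈ 163 oz
breadcrumbs: (3 tbsp + 2 tsp = 11/3 tbsp) × 11/2 ÷ 16 tbsp/cup × 108 g/cup ≈ 136 g

grated parmesan: 825 g; shredded cheddar: 584 tbsp; coconut milk: 163 oz; breadcrumbs: 136 g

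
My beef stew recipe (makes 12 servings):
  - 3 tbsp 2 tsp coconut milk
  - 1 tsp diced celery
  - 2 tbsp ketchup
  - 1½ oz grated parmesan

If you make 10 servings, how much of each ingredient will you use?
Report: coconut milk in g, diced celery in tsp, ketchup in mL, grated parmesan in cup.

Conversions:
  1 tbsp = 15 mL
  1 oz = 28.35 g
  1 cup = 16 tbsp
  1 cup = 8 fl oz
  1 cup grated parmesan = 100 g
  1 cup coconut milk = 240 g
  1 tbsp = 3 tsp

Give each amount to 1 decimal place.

coconut milk: 45.8 g; diced celery: 0.8 tsp; ketchup: 25.0 mL; grated parmesan: 0.4 cup

Scaling factor: 10/12 = 5/6.
coconut milk: (3 tbsp + 2 tsp = 11/3 tbsp) × 5/6 ÷ 16 tbsp/cup × 240 g/cup ≈ 45.8 g
diced celery: 1 tsp × 5/6 ≈ 0.8 tsp
ketchup: 2 tbsp × 5/6 × 15 mL/tbsp = 25.0 mL
grated parmesan: 1.5 oz × 5/6 × 28.35 g/oz ÷ 100 g/cup ≈ 0.4 cup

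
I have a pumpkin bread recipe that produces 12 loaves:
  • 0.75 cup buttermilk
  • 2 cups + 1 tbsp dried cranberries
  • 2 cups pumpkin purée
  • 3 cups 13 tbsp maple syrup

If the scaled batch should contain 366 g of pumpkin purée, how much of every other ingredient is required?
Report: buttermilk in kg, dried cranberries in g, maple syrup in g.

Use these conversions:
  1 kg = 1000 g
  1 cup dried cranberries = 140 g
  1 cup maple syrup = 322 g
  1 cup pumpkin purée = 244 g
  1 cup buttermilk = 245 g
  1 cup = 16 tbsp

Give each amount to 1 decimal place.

buttermilk: 0.1 kg; dried cranberries: 216.6 g; maple syrup: 920.7 g

The original recipe has 488 g of pumpkin purée, so the scaling factor is 366 ÷ 488 = 3/4 = 0.75.
buttermilk: 0.75 cup × 3/4 × 245 g/cup ÷ 1000 g/kg ≈ 0.1 kg
dried cranberries: (2 cup + 1 tbsp = 2.0625 cup) × 3/4 × 140 g/cup ≈ 216.6 g
maple syrup: (3 cup + 13 tbsp = 3.8125 cup) × 3/4 × 322 g/cup ≈ 920.7 g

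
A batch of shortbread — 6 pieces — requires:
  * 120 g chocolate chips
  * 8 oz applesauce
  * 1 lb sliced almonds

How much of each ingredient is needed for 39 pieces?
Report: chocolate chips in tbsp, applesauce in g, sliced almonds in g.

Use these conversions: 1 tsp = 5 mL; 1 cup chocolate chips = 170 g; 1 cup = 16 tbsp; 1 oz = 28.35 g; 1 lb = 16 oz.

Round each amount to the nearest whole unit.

Scaling factor: 39/6 = 13/2 = 6.5.
chocolate chips: 120 g × 13/2 ÷ 170 g/cup × 16 tbsp/cup ≈ 73 tbsp
applesauce: 8 oz × 13/2 × 28.35 g/oz ≈ 1474 g
sliced almonds: 1 lb × 13/2 × 16 oz/lb × 28.35 g/oz ≈ 2948 g

chocolate chips: 73 tbsp; applesauce: 1474 g; sliced almonds: 2948 g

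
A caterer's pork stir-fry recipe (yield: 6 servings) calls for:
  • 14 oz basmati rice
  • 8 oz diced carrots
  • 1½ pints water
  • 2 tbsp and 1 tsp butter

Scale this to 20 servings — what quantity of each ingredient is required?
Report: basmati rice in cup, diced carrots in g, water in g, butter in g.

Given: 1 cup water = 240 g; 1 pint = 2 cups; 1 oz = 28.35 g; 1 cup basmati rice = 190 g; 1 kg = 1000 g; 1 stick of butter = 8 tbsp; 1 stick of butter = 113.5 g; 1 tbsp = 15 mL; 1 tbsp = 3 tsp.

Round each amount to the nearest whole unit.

Scaling factor: 20/6 = 10/3.
basmati rice: 14 oz × 10/3 × 28.35 g/oz ÷ 190 g/cup ≈ 7 cup
diced carrots: 8 oz × 10/3 × 28.35 g/oz = 756 g
water: 1.5 pint × 10/3 × 2 cup/pint × 240 g/cup = 2400 g
butter: (2 tbsp + 1 tsp = 7/3 tbsp) × 10/3 ÷ 8 tbsp/stick × 113.5 g/stick ≈ 110 g

basmati rice: 7 cup; diced carrots: 756 g; water: 2400 g; butter: 110 g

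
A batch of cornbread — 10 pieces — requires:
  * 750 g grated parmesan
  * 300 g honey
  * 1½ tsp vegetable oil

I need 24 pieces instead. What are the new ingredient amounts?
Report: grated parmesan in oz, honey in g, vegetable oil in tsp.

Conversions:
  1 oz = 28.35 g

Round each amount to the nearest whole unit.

Scaling factor: 24/10 = 12/5 = 2.4.
grated parmesan: 750 g × 12/5 ÷ 28.35 g/oz ≈ 63 oz
honey: 300 g × 12/5 = 720 g
vegetable oil: 1.5 tsp × 12/5 ≈ 4 tsp

grated parmesan: 63 oz; honey: 720 g; vegetable oil: 4 tsp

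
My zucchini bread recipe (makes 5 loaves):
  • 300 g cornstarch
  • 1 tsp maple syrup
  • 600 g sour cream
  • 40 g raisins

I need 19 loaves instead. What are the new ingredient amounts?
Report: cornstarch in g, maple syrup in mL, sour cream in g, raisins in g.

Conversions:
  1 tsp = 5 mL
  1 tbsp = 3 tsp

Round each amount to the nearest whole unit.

cornstarch: 1140 g; maple syrup: 19 mL; sour cream: 2280 g; raisins: 152 g

Scaling factor: 19/5 = 3.8.
cornstarch: 300 g × 19/5 = 1140 g
maple syrup: 1 tsp × 19/5 × 5 mL/tsp = 19 mL
sour cream: 600 g × 19/5 = 2280 g
raisins: 40 g × 19/5 = 152 g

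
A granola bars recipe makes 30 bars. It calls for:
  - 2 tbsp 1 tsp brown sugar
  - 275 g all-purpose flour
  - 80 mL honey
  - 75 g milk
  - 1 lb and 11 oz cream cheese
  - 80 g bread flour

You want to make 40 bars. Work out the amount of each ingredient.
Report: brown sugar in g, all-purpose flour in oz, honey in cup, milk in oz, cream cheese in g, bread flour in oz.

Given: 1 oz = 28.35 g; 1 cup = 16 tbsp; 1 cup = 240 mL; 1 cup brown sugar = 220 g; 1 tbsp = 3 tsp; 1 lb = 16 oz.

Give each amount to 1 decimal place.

brown sugar: 42.8 g; all-purpose flour: 12.9 oz; honey: 0.4 cup; milk: 3.5 oz; cream cheese: 1020.6 g; bread flour: 3.8 oz

Scaling factor: 40/30 = 4/3.
brown sugar: (2 tbsp + 1 tsp = 7/3 tbsp) × 4/3 ÷ 16 tbsp/cup × 220 g/cup ≈ 42.8 g
all-purpose flour: 275 g × 4/3 ÷ 28.35 g/oz ≈ 12.9 oz
honey: 80 mL × 4/3 ÷ 240 mL/cup ≈ 0.4 cup
milk: 75 g × 4/3 ÷ 28.35 g/oz ≈ 3.5 oz
cream cheese: (1 lb + 11 oz = 1.6875 lb) × 4/3 × 16 oz/lb × 28.35 g/oz = 1020.6 g
bread flour: 80 g × 4/3 ÷ 28.35 g/oz ≈ 3.8 oz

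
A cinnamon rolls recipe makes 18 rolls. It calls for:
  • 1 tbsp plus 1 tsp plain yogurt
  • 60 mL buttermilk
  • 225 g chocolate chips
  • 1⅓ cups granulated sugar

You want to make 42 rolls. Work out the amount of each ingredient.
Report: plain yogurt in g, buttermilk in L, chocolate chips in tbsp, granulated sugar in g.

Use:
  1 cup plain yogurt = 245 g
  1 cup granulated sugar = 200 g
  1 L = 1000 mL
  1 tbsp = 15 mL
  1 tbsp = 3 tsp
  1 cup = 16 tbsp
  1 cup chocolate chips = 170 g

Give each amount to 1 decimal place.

plain yogurt: 47.6 g; buttermilk: 0.1 L; chocolate chips: 49.4 tbsp; granulated sugar: 622.2 g

Scaling factor: 42/18 = 7/3.
plain yogurt: (1 tbsp + 1 tsp = 4/3 tbsp) × 7/3 ÷ 16 tbsp/cup × 245 g/cup ≈ 47.6 g
buttermilk: 60 mL × 7/3 ÷ 1000 mL/L ≈ 0.1 L
chocolate chips: 225 g × 7/3 ÷ 170 g/cup × 16 tbsp/cup ≈ 49.4 tbsp
granulated sugar: 4/3 cup × 7/3 × 200 g/cup ≈ 622.2 g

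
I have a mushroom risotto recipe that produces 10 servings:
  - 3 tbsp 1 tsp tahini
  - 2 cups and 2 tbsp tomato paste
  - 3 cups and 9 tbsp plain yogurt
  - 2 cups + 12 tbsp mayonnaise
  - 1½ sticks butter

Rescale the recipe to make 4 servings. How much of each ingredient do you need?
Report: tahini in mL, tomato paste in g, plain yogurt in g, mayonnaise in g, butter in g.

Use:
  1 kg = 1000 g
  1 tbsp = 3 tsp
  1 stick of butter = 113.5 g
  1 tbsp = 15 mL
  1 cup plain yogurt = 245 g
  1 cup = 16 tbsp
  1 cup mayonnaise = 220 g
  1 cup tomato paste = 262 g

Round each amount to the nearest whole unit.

tahini: 20 mL; tomato paste: 223 g; plain yogurt: 349 g; mayonnaise: 242 g; butter: 68 g

Scaling factor: 4/10 = 2/5 = 0.4.
tahini: (3 tbsp + 1 tsp = 10/3 tbsp) × 2/5 × 15 mL/tbsp = 20 mL
tomato paste: (2 cup + 2 tbsp = 2.125 cup) × 2/5 × 262 g/cup ≈ 223 g
plain yogurt: (3 cup + 9 tbsp = 3.5625 cup) × 2/5 × 245 g/cup ≈ 349 g
mayonnaise: (2 cup + 12 tbsp = 2.75 cup) × 2/5 × 220 g/cup = 242 g
butter: 1.5 stick × 2/5 × 113.5 g/stick ≈ 68 g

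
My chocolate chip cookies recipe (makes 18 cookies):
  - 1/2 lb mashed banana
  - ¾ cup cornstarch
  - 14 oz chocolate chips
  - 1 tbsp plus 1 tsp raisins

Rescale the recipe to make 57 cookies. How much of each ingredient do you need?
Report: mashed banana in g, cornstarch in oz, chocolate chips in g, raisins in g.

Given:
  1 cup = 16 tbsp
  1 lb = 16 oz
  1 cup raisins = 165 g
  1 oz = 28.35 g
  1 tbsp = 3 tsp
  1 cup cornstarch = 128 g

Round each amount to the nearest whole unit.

mashed banana: 718 g; cornstarch: 11 oz; chocolate chips: 1257 g; raisins: 44 g

Scaling factor: 57/18 = 19/6.
mashed banana: 0.5 lb × 19/6 × 16 oz/lb × 28.35 g/oz ≈ 718 g
cornstarch: 0.75 cup × 19/6 × 128 g/cup ÷ 28.35 g/oz ≈ 11 oz
chocolate chips: 14 oz × 19/6 × 28.35 g/oz ≈ 1257 g
raisins: (1 tbsp + 1 tsp = 4/3 tbsp) × 19/6 ÷ 16 tbsp/cup × 165 g/cup ≈ 44 g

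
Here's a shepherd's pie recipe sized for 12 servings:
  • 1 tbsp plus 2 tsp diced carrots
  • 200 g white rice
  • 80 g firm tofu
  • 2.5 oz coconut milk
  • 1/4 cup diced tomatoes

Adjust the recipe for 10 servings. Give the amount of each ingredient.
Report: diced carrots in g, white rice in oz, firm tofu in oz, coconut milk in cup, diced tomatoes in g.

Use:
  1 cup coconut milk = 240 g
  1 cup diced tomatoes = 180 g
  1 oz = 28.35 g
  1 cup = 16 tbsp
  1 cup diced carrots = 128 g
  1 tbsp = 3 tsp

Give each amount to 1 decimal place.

Scaling factor: 10/12 = 5/6.
diced carrots: (1 tbsp + 2 tsp = 5/3 tbsp) × 5/6 ÷ 16 tbsp/cup × 128 g/cup ≈ 11.1 g
white rice: 200 g × 5/6 ÷ 28.35 g/oz ≈ 5.9 oz
firm tofu: 80 g × 5/6 ÷ 28.35 g/oz ≈ 2.4 oz
coconut milk: 2.5 oz × 5/6 × 28.35 g/oz ÷ 240 g/cup ≈ 0.2 cup
diced tomatoes: 0.25 cup × 5/6 × 180 g/cup = 37.5 g

diced carrots: 11.1 g; white rice: 5.9 oz; firm tofu: 2.4 oz; coconut milk: 0.2 cup; diced tomatoes: 37.5 g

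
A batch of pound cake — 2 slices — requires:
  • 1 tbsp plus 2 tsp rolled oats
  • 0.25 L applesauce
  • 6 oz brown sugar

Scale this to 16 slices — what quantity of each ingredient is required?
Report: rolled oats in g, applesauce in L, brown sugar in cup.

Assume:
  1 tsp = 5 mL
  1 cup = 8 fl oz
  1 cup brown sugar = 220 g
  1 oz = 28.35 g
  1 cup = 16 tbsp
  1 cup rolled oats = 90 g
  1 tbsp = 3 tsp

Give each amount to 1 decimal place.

rolled oats: 75.0 g; applesauce: 2.0 L; brown sugar: 6.2 cup

Scaling factor: 16/2 = 8.
rolled oats: (1 tbsp + 2 tsp = 5/3 tbsp) × 8 ÷ 16 tbsp/cup × 90 g/cup = 75.0 g
applesauce: 0.25 L × 8 = 2.0 L
brown sugar: 6 oz × 8 × 28.35 g/oz ÷ 220 g/cup ≈ 6.2 cup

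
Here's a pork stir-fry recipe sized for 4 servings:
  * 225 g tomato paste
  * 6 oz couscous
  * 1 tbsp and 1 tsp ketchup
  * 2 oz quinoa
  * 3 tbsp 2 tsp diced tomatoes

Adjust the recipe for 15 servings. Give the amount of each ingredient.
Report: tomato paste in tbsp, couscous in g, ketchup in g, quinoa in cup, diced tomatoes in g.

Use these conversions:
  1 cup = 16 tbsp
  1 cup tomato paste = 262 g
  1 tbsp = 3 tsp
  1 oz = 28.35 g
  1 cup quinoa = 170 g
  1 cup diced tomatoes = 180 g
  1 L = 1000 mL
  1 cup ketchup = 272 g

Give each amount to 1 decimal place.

tomato paste: 51.5 tbsp; couscous: 637.9 g; ketchup: 85.0 g; quinoa: 1.3 cup; diced tomatoes: 154.7 g

Scaling factor: 15/4 = 3.75.
tomato paste: 225 g × 15/4 ÷ 262 g/cup × 16 tbsp/cup ≈ 51.5 tbsp
couscous: 6 oz × 15/4 × 28.35 g/oz ≈ 637.9 g
ketchup: (1 tbsp + 1 tsp = 4/3 tbsp) × 15/4 ÷ 16 tbsp/cup × 272 g/cup = 85.0 g
quinoa: 2 oz × 15/4 × 28.35 g/oz ÷ 170 g/cup ≈ 1.3 cup
diced tomatoes: (3 tbsp + 2 tsp = 11/3 tbsp) × 15/4 ÷ 16 tbsp/cup × 180 g/cup ≈ 154.7 g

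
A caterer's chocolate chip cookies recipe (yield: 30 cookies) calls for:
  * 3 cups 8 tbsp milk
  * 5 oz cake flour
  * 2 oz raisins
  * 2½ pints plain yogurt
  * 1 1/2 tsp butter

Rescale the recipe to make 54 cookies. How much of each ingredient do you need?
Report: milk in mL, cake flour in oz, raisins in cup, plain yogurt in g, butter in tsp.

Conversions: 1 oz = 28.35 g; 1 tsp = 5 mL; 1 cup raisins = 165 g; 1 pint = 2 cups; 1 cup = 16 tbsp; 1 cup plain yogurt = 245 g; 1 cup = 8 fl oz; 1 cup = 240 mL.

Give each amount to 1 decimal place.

milk: 1512.0 mL; cake flour: 9.0 oz; raisins: 0.6 cup; plain yogurt: 2205.0 g; butter: 2.7 tsp

Scaling factor: 54/30 = 9/5 = 1.8.
milk: (3 cup + 8 tbsp = 3.5 cup) × 9/5 × 240 mL/cup = 1512.0 mL
cake flour: 5 oz × 9/5 = 9.0 oz
raisins: 2 oz × 9/5 × 28.35 g/oz ÷ 165 g/cup ≈ 0.6 cup
plain yogurt: 2.5 pint × 9/5 × 2 cup/pint × 245 g/cup = 2205.0 g
butter: 1.5 tsp × 9/5 = 2.7 tsp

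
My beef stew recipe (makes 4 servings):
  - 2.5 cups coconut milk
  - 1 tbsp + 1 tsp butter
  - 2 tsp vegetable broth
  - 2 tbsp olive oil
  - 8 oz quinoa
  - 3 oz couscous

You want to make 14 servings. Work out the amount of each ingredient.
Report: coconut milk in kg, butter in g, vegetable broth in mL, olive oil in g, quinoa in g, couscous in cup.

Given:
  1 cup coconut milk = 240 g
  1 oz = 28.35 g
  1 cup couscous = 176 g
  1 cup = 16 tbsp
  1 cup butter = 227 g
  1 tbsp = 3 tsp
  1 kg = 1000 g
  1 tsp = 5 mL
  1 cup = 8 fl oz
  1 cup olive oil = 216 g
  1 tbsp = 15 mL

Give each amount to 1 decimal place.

coconut milk: 2.1 kg; butter: 66.2 g; vegetable broth: 35.0 mL; olive oil: 94.5 g; quinoa: 793.8 g; couscous: 1.7 cup

Scaling factor: 14/4 = 7/2 = 3.5.
coconut milk: 2.5 cup × 7/2 × 240 g/cup ÷ 1000 g/kg = 2.1 kg
butter: (1 tbsp + 1 tsp = 4/3 tbsp) × 7/2 ÷ 16 tbsp/cup × 227 g/cup ≈ 66.2 g
vegetable broth: 2 tsp × 7/2 × 5 mL/tsp = 35.0 mL
olive oil: 2 tbsp × 7/2 ÷ 16 tbsp/cup × 216 g/cup = 94.5 g
quinoa: 8 oz × 7/2 × 28.35 g/oz = 793.8 g
couscous: 3 oz × 7/2 × 28.35 g/oz ÷ 176 g/cup ≈ 1.7 cup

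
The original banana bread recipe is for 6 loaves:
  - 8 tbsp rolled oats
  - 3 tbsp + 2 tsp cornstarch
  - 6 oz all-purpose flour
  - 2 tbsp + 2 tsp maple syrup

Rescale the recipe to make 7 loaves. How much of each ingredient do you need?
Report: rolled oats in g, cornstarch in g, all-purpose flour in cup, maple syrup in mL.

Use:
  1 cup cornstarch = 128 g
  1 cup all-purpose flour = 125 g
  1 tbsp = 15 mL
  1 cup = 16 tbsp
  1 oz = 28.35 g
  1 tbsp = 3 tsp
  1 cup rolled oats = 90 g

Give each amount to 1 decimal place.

rolled oats: 52.5 g; cornstarch: 34.2 g; all-purpose flour: 1.6 cup; maple syrup: 46.7 mL

Scaling factor: 7/6.
rolled oats: 8 tbsp × 7/6 ÷ 16 tbsp/cup × 90 g/cup = 52.5 g
cornstarch: (3 tbsp + 2 tsp = 11/3 tbsp) × 7/6 ÷ 16 tbsp/cup × 128 g/cup ≈ 34.2 g
all-purpose flour: 6 oz × 7/6 × 28.35 g/oz ÷ 125 g/cup ≈ 1.6 cup
maple syrup: (2 tbsp + 2 tsp = 8/3 tbsp) × 7/6 × 15 mL/tbsp ≈ 46.7 mL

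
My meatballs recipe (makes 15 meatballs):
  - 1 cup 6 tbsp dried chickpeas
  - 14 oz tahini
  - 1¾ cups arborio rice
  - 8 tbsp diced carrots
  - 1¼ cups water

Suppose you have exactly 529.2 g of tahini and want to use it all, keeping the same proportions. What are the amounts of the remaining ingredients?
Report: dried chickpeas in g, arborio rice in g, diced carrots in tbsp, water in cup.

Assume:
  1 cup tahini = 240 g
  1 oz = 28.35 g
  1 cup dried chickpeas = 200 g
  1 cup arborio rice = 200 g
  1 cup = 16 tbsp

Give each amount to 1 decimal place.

The original recipe has 396.9 g of tahini, so the scaling factor is 529.2 ÷ 396.9 = 4/3.
dried chickpeas: (1 cup + 6 tbsp = 1.375 cup) × 4/3 × 200 g/cup ≈ 366.7 g
arborio rice: 1.75 cup × 4/3 × 200 g/cup ≈ 466.7 g
diced carrots: 8 tbsp × 4/3 ≈ 10.7 tbsp
water: 1.25 cup × 4/3 ≈ 1.7 cup

dried chickpeas: 366.7 g; arborio rice: 466.7 g; diced carrots: 10.7 tbsp; water: 1.7 cup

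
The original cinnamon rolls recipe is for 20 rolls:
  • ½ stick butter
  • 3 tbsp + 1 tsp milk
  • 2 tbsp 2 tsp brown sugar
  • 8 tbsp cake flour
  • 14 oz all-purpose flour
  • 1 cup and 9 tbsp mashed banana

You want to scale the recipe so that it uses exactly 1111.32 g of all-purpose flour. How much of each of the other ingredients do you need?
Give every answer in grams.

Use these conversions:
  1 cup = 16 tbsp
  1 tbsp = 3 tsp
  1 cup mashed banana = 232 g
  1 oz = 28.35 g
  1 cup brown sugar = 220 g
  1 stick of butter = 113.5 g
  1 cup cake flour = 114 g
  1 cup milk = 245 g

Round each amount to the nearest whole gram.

The original recipe has 396.9 g of all-purpose flour, so the scaling factor is 1111.32 ÷ 396.9 = 14/5 = 2.8.
butter: 0.5 stick × 14/5 × 113.5 g/stick ≈ 159 g
milk: (3 tbsp + 1 tsp = 10/3 tbsp) × 14/5 ÷ 16 tbsp/cup × 245 g/cup ≈ 143 g
brown sugar: (2 tbsp + 2 tsp = 8/3 tbsp) × 14/5 ÷ 16 tbsp/cup × 220 g/cup ≈ 103 g
cake flour: 8 tbsp × 14/5 ÷ 16 tbsp/cup × 114 g/cup ≈ 160 g
mashed banana: (1 cup + 9 tbsp = 1.5625 cup) × 14/5 × 232 g/cup = 1015 g

butter: 159 g; milk: 143 g; brown sugar: 103 g; cake flour: 160 g; mashed banana: 1015 g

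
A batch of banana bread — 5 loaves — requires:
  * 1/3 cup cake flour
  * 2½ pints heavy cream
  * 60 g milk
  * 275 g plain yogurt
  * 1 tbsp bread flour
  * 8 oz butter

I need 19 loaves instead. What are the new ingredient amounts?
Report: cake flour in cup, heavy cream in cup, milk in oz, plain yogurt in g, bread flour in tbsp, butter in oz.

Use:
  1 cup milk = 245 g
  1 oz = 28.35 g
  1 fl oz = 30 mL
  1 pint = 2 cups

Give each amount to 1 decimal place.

Scaling factor: 19/5 = 3.8.
cake flour: 1/3 cup × 19/5 ≈ 1.3 cup
heavy cream: 2.5 pint × 19/5 × 2 cup/pint = 19.0 cup
milk: 60 g × 19/5 ÷ 28.35 g/oz ≈ 8.0 oz
plain yogurt: 275 g × 19/5 = 1045.0 g
bread flour: 1 tbsp × 19/5 = 3.8 tbsp
butter: 8 oz × 19/5 = 30.4 oz

cake flour: 1.3 cup; heavy cream: 19.0 cup; milk: 8.0 oz; plain yogurt: 1045.0 g; bread flour: 3.8 tbsp; butter: 30.4 oz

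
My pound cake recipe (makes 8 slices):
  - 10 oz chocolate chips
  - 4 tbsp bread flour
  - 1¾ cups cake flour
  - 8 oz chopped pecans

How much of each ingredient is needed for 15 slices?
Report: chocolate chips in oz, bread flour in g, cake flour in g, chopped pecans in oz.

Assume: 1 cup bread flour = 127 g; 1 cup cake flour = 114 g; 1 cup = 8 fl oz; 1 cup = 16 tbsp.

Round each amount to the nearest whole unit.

chocolate chips: 19 oz; bread flour: 60 g; cake flour: 374 g; chopped pecans: 15 oz

Scaling factor: 15/8 = 1.875.
chocolate chips: 10 oz × 15/8 ≈ 19 oz
bread flour: 4 tbsp × 15/8 ÷ 16 tbsp/cup × 127 g/cup ≈ 60 g
cake flour: 1.75 cup × 15/8 × 114 g/cup ≈ 374 g
chopped pecans: 8 oz × 15/8 = 15 oz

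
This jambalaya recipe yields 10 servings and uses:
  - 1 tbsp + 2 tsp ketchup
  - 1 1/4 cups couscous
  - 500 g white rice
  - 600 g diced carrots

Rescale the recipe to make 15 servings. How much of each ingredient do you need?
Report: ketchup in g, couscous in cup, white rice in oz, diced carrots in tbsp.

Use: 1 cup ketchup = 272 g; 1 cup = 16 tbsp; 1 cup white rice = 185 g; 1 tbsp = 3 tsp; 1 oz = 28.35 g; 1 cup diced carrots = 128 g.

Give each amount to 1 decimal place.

Scaling factor: 15/10 = 3/2 = 1.5.
ketchup: (1 tbsp + 2 tsp = 5/3 tbsp) × 3/2 ÷ 16 tbsp/cup × 272 g/cup = 42.5 g
couscous: 1.25 cup × 3/2 ≈ 1.9 cup
white rice: 500 g × 3/2 ÷ 28.35 g/oz ≈ 26.5 oz
diced carrots: 600 g × 3/2 ÷ 128 g/cup × 16 tbsp/cup = 112.5 tbsp

ketchup: 42.5 g; couscous: 1.9 cup; white rice: 26.5 oz; diced carrots: 112.5 tbsp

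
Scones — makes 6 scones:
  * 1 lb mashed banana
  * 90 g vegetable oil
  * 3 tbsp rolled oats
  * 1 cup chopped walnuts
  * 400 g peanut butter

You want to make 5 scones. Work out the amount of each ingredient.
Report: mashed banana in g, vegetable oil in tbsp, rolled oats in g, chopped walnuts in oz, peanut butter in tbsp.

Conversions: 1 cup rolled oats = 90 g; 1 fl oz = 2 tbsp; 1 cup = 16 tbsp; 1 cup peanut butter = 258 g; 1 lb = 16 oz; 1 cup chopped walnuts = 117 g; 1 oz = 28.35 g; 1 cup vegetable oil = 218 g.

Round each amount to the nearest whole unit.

Scaling factor: 5/6.
mashed banana: 1 lb × 5/6 × 16 oz/lb × 28.35 g/oz = 378 g
vegetable oil: 90 g × 5/6 ÷ 218 g/cup × 16 tbsp/cup ≈ 6 tbsp
rolled oats: 3 tbsp × 5/6 ÷ 16 tbsp/cup × 90 g/cup ≈ 14 g
chopped walnuts: 1 cup × 5/6 × 117 g/cup ÷ 28.35 g/oz ≈ 3 oz
peanut butter: 400 g × 5/6 ÷ 258 g/cup × 16 tbsp/cup ≈ 21 tbsp

mashed banana: 378 g; vegetable oil: 6 tbsp; rolled oats: 14 g; chopped walnuts: 3 oz; peanut butter: 21 tbsp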